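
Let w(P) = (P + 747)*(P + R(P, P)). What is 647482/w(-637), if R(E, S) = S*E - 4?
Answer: 29431/2025640 ≈ 0.014529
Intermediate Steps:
R(E, S) = -4 + E*S (R(E, S) = E*S - 4 = -4 + E*S)
w(P) = (747 + P)*(-4 + P + P**2) (w(P) = (P + 747)*(P + (-4 + P*P)) = (747 + P)*(P + (-4 + P**2)) = (747 + P)*(-4 + P + P**2))
647482/w(-637) = 647482/(-2988 + (-637)**3 + 743*(-637) + 748*(-637)**2) = 647482/(-2988 - 258474853 - 473291 + 748*405769) = 647482/(-2988 - 258474853 - 473291 + 303515212) = 647482/44564080 = 647482*(1/44564080) = 29431/2025640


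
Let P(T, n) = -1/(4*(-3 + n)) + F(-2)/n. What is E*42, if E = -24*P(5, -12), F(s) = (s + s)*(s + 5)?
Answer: -5124/5 ≈ -1024.8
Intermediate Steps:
F(s) = 2*s*(5 + s) (F(s) = (2*s)*(5 + s) = 2*s*(5 + s))
P(T, n) = -1/(-12 + 4*n) - 12/n (P(T, n) = -1/(4*(-3 + n)) + (2*(-2)*(5 - 2))/n = -1/(-12 + 4*n) + (2*(-2)*3)/n = -1/(-12 + 4*n) - 12/n)
E = -122/5 (E = -6*(144 - 49*(-12))/((-12)*(-3 - 12)) = -6*(-1)*(144 + 588)/(12*(-15)) = -6*(-1)*(-1)*732/(12*15) = -24*61/60 = -122/5 ≈ -24.400)
E*42 = -122/5*42 = -5124/5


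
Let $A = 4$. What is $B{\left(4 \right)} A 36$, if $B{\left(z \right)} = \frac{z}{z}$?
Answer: $144$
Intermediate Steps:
$B{\left(z \right)} = 1$
$B{\left(4 \right)} A 36 = 1 \cdot 4 \cdot 36 = 4 \cdot 36 = 144$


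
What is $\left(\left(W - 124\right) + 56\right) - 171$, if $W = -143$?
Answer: $-382$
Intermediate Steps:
$\left(\left(W - 124\right) + 56\right) - 171 = \left(\left(-143 - 124\right) + 56\right) - 171 = \left(-267 + 56\right) - 171 = -211 - 171 = -382$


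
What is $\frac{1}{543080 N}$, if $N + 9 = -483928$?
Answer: $- \frac{1}{262816505960} \approx -3.8049 \cdot 10^{-12}$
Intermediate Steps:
$N = -483937$ ($N = -9 - 483928 = -483937$)
$\frac{1}{543080 N} = \frac{1}{543080 \left(-483937\right)} = \frac{1}{543080} \left(- \frac{1}{483937}\right) = - \frac{1}{262816505960}$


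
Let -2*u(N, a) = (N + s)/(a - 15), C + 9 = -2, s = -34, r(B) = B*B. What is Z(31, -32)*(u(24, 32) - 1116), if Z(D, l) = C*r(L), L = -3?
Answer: 1877733/17 ≈ 1.1045e+5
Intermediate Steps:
r(B) = B²
C = -11 (C = -9 - 2 = -11)
Z(D, l) = -99 (Z(D, l) = -11*(-3)² = -11*9 = -99)
u(N, a) = -(-34 + N)/(2*(-15 + a)) (u(N, a) = -(N - 34)/(2*(a - 15)) = -(-34 + N)/(2*(-15 + a)))
Z(31, -32)*(u(24, 32) - 1116) = -99*((34 - 1*24)/(2*(-15 + 32)) - 1116) = -99*((½)*(34 - 24)/17 - 1116) = -99*((½)*(1/17)*10 - 1116) = -99*(5/17 - 1116) = -99*(-18967/17) = 1877733/17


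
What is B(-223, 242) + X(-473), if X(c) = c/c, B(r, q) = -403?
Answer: -402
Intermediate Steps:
X(c) = 1
B(-223, 242) + X(-473) = -403 + 1 = -402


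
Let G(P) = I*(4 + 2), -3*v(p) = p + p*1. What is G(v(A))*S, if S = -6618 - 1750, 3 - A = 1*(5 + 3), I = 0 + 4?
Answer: -200832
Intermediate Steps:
I = 4
A = -5 (A = 3 - (5 + 3) = 3 - 8 = -5)
v(p) = -2*p/3 (v(p) = -(p + p*1)/3 = -(p + p)/3 = -2*p/3)
S = -8368
G(P) = 24 (G(P) = 4*(4 + 2) = 4*6 = 24)
G(v(A))*S = 24*(-8368) = -200832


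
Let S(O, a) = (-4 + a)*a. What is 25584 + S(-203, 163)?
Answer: 51501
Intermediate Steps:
S(O, a) = a*(-4 + a)
25584 + S(-203, 163) = 25584 + 163*(-4 + 163) = 25584 + 163*159 = 25584 + 25917 = 51501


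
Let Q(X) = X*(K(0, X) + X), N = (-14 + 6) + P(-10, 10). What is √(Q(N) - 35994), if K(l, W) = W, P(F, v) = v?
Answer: I*√35986 ≈ 189.7*I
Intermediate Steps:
N = 2 (N = (-14 + 6) + 10 = -8 + 10 = 2)
Q(X) = 2*X² (Q(X) = X*(X + X) = X*(2*X) = 2*X²)
√(Q(N) - 35994) = √(2*2² - 35994) = √(2*4 - 35994) = √(8 - 35994) = √(-35986) = I*√35986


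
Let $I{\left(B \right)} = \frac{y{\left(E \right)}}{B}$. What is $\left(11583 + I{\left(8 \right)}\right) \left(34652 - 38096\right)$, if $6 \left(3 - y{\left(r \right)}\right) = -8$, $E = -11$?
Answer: $- \frac{79787435}{2} \approx -3.9894 \cdot 10^{7}$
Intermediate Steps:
$y{\left(r \right)} = \frac{13}{3}$ ($y{\left(r \right)} = 3 - - \frac{4}{3} = 3 + \frac{4}{3} = \frac{13}{3}$)
$I{\left(B \right)} = \frac{13}{3 B}$
$\left(11583 + I{\left(8 \right)}\right) \left(34652 - 38096\right) = \left(11583 + \frac{13}{3 \cdot 8}\right) \left(34652 - 38096\right) = \left(11583 + \frac{13}{3} \cdot \frac{1}{8}\right) \left(-3444\right) = \left(11583 + \frac{13}{24}\right) \left(-3444\right) = \frac{278005}{24} \left(-3444\right) = - \frac{79787435}{2}$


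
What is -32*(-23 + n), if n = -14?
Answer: 1184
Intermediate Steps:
-32*(-23 + n) = -32*(-23 - 14) = -32*(-37) = 1184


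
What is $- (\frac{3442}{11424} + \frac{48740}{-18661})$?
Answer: $\frac{246287299}{106591632} \approx 2.3106$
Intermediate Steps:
$- (\frac{3442}{11424} + \frac{48740}{-18661}) = - (3442 \cdot \frac{1}{11424} + 48740 \left(- \frac{1}{18661}\right)) = - (\frac{1721}{5712} - \frac{48740}{18661}) = \left(-1\right) \left(- \frac{246287299}{106591632}\right) = \frac{246287299}{106591632}$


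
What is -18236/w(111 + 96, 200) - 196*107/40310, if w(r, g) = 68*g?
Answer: -25507809/13705400 ≈ -1.8612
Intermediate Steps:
-18236/w(111 + 96, 200) - 196*107/40310 = -18236/(68*200) - 196*107/40310 = -18236/13600 - 20972*1/40310 = -18236*1/13600 - 10486/20155 = -4559/3400 - 10486/20155 = -25507809/13705400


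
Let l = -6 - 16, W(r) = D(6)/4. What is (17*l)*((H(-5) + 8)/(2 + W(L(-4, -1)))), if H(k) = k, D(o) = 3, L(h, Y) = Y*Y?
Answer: -408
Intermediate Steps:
L(h, Y) = Y²
W(r) = ¾ (W(r) = 3/4 = 3*(¼) = ¾)
l = -22
(17*l)*((H(-5) + 8)/(2 + W(L(-4, -1)))) = (17*(-22))*((-5 + 8)/(2 + ¾)) = -1122/11/4 = -1122*4/11 = -374*12/11 = -408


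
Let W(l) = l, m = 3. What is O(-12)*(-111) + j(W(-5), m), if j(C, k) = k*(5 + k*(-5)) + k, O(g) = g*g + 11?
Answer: -17232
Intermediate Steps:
O(g) = 11 + g² (O(g) = g² + 11 = 11 + g²)
j(C, k) = k + k*(5 - 5*k) (j(C, k) = k*(5 - 5*k) + k = k + k*(5 - 5*k))
O(-12)*(-111) + j(W(-5), m) = (11 + (-12)²)*(-111) + 3*(6 - 5*3) = (11 + 144)*(-111) + 3*(6 - 15) = 155*(-111) + 3*(-9) = -17205 - 27 = -17232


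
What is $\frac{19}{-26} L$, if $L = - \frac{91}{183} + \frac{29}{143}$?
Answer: $\frac{73207}{340197} \approx 0.21519$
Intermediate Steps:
$L = - \frac{7706}{26169}$ ($L = \left(-91\right) \frac{1}{183} + 29 \cdot \frac{1}{143} = - \frac{91}{183} + \frac{29}{143} = - \frac{7706}{26169} \approx -0.29447$)
$\frac{19}{-26} L = \frac{19}{-26} \left(- \frac{7706}{26169}\right) = 19 \left(- \frac{1}{26}\right) \left(- \frac{7706}{26169}\right) = \left(- \frac{19}{26}\right) \left(- \frac{7706}{26169}\right) = \frac{73207}{340197}$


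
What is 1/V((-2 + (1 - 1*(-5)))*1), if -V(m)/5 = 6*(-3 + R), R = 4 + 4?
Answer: -1/150 ≈ -0.0066667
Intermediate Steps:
R = 8
V(m) = -150 (V(m) = -30*(-3 + 8) = -30*5 = -5*30 = -150)
1/V((-2 + (1 - 1*(-5)))*1) = 1/(-150) = -1/150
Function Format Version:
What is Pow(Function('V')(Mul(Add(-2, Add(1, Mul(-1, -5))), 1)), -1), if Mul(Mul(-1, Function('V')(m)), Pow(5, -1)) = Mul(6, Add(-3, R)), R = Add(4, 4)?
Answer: Rational(-1, 150) ≈ -0.0066667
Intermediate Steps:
R = 8
Function('V')(m) = -150 (Function('V')(m) = Mul(-5, Mul(6, Add(-3, 8))) = Mul(-5, Mul(6, 5)) = Mul(-5, 30) = -150)
Pow(Function('V')(Mul(Add(-2, Add(1, Mul(-1, -5))), 1)), -1) = Pow(-150, -1) = Rational(-1, 150)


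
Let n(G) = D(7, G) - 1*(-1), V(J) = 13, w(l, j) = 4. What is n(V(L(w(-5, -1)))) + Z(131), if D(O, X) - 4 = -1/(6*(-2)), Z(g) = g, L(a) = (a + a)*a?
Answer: 1633/12 ≈ 136.08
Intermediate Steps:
L(a) = 2*a² (L(a) = (2*a)*a = 2*a²)
D(O, X) = 49/12 (D(O, X) = 4 - 1/(6*(-2)) = 4 - 1/(-12) = 4 - 1*(-1/12) = 4 + 1/12 = 49/12)
n(G) = 61/12 (n(G) = 49/12 - 1*(-1) = 49/12 + 1 = 61/12)
n(V(L(w(-5, -1)))) + Z(131) = 61/12 + 131 = 1633/12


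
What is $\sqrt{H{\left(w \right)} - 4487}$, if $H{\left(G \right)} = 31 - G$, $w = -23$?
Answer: $i \sqrt{4433} \approx 66.581 i$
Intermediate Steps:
$\sqrt{H{\left(w \right)} - 4487} = \sqrt{\left(31 - -23\right) - 4487} = \sqrt{\left(31 + 23\right) - 4487} = \sqrt{54 - 4487} = \sqrt{-4433} = i \sqrt{4433}$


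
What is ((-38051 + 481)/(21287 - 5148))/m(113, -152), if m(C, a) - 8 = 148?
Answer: -1445/96834 ≈ -0.014922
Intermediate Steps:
m(C, a) = 156 (m(C, a) = 8 + 148 = 156)
((-38051 + 481)/(21287 - 5148))/m(113, -152) = ((-38051 + 481)/(21287 - 5148))/156 = -37570/16139*(1/156) = -37570*1/16139*(1/156) = -37570/16139*1/156 = -1445/96834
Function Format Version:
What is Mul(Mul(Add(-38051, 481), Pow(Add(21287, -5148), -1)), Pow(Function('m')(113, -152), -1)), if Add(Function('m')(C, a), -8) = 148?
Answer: Rational(-1445, 96834) ≈ -0.014922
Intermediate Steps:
Function('m')(C, a) = 156 (Function('m')(C, a) = Add(8, 148) = 156)
Mul(Mul(Add(-38051, 481), Pow(Add(21287, -5148), -1)), Pow(Function('m')(113, -152), -1)) = Mul(Mul(Add(-38051, 481), Pow(Add(21287, -5148), -1)), Pow(156, -1)) = Mul(Mul(-37570, Pow(16139, -1)), Rational(1, 156)) = Mul(Mul(-37570, Rational(1, 16139)), Rational(1, 156)) = Mul(Rational(-37570, 16139), Rational(1, 156)) = Rational(-1445, 96834)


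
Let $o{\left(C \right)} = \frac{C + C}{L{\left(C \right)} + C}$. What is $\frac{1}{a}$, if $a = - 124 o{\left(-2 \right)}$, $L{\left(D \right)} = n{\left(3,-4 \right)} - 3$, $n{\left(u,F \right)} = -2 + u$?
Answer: $- \frac{1}{124} \approx -0.0080645$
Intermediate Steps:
$L{\left(D \right)} = -2$ ($L{\left(D \right)} = \left(-2 + 3\right) - 3 = 1 - 3 = -2$)
$o{\left(C \right)} = \frac{2 C}{-2 + C}$ ($o{\left(C \right)} = \frac{C + C}{-2 + C} = \frac{2 C}{-2 + C}$)
$a = -124$ ($a = - 124 \cdot 2 \left(-2\right) \frac{1}{-2 - 2} = - 124 \cdot 2 \left(-2\right) \frac{1}{-4} = - 124 \cdot 2 \left(-2\right) \left(- \frac{1}{4}\right) = \left(-124\right) 1 = -124$)
$\frac{1}{a} = \frac{1}{-124} = - \frac{1}{124}$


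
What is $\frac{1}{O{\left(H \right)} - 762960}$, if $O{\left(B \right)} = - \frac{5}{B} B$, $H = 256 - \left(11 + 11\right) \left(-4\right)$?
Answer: $- \frac{1}{762965} \approx -1.3107 \cdot 10^{-6}$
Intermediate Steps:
$H = 344$ ($H = 256 - 22 \left(-4\right) = 256 - -88 = 256 + 88 = 344$)
$O{\left(B \right)} = -5$
$\frac{1}{O{\left(H \right)} - 762960} = \frac{1}{-5 - 762960} = \frac{1}{-762965} = - \frac{1}{762965}$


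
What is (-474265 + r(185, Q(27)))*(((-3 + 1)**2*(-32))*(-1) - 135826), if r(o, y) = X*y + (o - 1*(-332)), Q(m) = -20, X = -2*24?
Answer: 64156386024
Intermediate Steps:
X = -48
r(o, y) = 332 + o - 48*y (r(o, y) = -48*y + (o - 1*(-332)) = -48*y + (o + 332) = -48*y + (332 + o) = 332 + o - 48*y)
(-474265 + r(185, Q(27)))*(((-3 + 1)**2*(-32))*(-1) - 135826) = (-474265 + (332 + 185 - 48*(-20)))*(((-3 + 1)**2*(-32))*(-1) - 135826) = (-474265 + (332 + 185 + 960))*(((-2)**2*(-32))*(-1) - 135826) = (-474265 + 1477)*((4*(-32))*(-1) - 135826) = -472788*(-128*(-1) - 135826) = -472788*(128 - 135826) = -472788*(-135698) = 64156386024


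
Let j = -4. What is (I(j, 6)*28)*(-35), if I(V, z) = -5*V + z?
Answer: -25480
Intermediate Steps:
I(V, z) = z - 5*V
(I(j, 6)*28)*(-35) = ((6 - 5*(-4))*28)*(-35) = ((6 + 20)*28)*(-35) = (26*28)*(-35) = 728*(-35) = -25480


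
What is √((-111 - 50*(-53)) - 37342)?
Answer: 3*I*√3867 ≈ 186.56*I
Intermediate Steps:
√((-111 - 50*(-53)) - 37342) = √((-111 + 2650) - 37342) = √(2539 - 37342) = √(-34803) = 3*I*√3867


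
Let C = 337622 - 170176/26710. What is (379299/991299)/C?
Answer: 1688512715/1489875053220626 ≈ 1.1333e-6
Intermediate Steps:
C = 4508856722/13355 (C = 337622 - 170176*1/26710 = 337622 - 85088/13355 = 4508856722/13355 ≈ 3.3762e+5)
(379299/991299)/C = (379299/991299)/(4508856722/13355) = (379299*(1/991299))*(13355/4508856722) = (126433/330433)*(13355/4508856722) = 1688512715/1489875053220626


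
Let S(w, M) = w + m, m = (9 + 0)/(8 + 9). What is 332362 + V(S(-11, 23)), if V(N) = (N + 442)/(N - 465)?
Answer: 2686474710/8083 ≈ 3.3236e+5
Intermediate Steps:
m = 9/17 ≈ 0.52941
S(w, M) = 9/17 + w (S(w, M) = w + 9/17 = 9/17 + w)
V(N) = (442 + N)/(-465 + N)
332362 + V(S(-11, 23)) = 332362 + (442 + (9/17 - 11))/(-465 + (9/17 - 11)) = 332362 + (442 - 178/17)/(-465 - 178/17) = 332362 + (7336/17)/(-8083/17) = 332362 - 17/8083*7336/17 = 332362 - 7336/8083 = 2686474710/8083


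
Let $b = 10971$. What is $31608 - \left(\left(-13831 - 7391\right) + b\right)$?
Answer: $41859$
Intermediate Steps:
$31608 - \left(\left(-13831 - 7391\right) + b\right) = 31608 - \left(\left(-13831 - 7391\right) + 10971\right) = 31608 - \left(-21222 + 10971\right) = 31608 - -10251 = 31608 + 10251 = 41859$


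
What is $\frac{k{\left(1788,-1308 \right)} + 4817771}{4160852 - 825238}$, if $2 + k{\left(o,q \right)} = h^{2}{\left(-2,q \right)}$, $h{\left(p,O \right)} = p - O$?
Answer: $\frac{6523405}{3335614} \approx 1.9557$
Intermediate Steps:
$k{\left(o,q \right)} = -2 + \left(-2 - q\right)^{2}$
$\frac{k{\left(1788,-1308 \right)} + 4817771}{4160852 - 825238} = \frac{\left(-2 + \left(2 - 1308\right)^{2}\right) + 4817771}{4160852 - 825238} = \frac{\left(-2 + \left(-1306\right)^{2}\right) + 4817771}{3335614} = \left(\left(-2 + 1705636\right) + 4817771\right) \frac{1}{3335614} = \left(1705634 + 4817771\right) \frac{1}{3335614} = 6523405 \cdot \frac{1}{3335614} = \frac{6523405}{3335614}$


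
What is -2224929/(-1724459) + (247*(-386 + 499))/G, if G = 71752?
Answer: 207774480757/123733382168 ≈ 1.6792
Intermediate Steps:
-2224929/(-1724459) + (247*(-386 + 499))/G = -2224929/(-1724459) + (247*(-386 + 499))/71752 = -2224929*(-1/1724459) + (247*113)*(1/71752) = 2224929/1724459 + 27911*(1/71752) = 2224929/1724459 + 27911/71752 = 207774480757/123733382168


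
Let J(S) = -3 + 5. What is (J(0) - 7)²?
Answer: 25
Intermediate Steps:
J(S) = 2
(J(0) - 7)² = (2 - 7)² = (-5)² = 25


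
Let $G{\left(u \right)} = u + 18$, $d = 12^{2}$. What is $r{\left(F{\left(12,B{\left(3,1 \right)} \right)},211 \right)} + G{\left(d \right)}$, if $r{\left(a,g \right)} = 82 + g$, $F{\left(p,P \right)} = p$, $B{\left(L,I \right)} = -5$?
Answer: $455$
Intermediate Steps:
$d = 144$
$G{\left(u \right)} = 18 + u$
$r{\left(F{\left(12,B{\left(3,1 \right)} \right)},211 \right)} + G{\left(d \right)} = \left(82 + 211\right) + \left(18 + 144\right) = 293 + 162 = 455$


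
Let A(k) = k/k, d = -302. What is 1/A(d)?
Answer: 1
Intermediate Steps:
A(k) = 1
1/A(d) = 1/1 = 1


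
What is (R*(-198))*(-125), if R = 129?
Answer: 3192750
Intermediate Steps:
(R*(-198))*(-125) = (129*(-198))*(-125) = -25542*(-125) = 3192750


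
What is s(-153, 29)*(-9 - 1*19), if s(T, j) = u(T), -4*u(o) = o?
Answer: -1071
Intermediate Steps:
u(o) = -o/4
s(T, j) = -T/4
s(-153, 29)*(-9 - 1*19) = (-1/4*(-153))*(-9 - 1*19) = 153*(-9 - 19)/4 = (153/4)*(-28) = -1071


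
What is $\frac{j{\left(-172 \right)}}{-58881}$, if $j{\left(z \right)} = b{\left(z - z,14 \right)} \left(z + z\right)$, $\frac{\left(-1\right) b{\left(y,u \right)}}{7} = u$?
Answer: $- \frac{33712}{58881} \approx -0.57254$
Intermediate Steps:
$b{\left(y,u \right)} = - 7 u$
$j{\left(z \right)} = - 196 z$ ($j{\left(z \right)} = \left(-7\right) 14 \left(z + z\right) = - 98 \cdot 2 z = - 196 z$)
$\frac{j{\left(-172 \right)}}{-58881} = \frac{\left(-196\right) \left(-172\right)}{-58881} = 33712 \left(- \frac{1}{58881}\right) = - \frac{33712}{58881}$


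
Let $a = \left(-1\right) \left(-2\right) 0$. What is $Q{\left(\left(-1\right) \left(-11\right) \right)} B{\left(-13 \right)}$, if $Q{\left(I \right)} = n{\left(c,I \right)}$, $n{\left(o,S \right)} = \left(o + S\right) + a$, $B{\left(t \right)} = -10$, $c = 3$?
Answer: $-140$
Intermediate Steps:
$a = 0$ ($a = 2 \cdot 0 = 0$)
$n{\left(o,S \right)} = S + o$ ($n{\left(o,S \right)} = \left(o + S\right) + 0 = \left(S + o\right) + 0 = S + o$)
$Q{\left(I \right)} = 3 + I$ ($Q{\left(I \right)} = I + 3 = 3 + I$)
$Q{\left(\left(-1\right) \left(-11\right) \right)} B{\left(-13 \right)} = \left(3 - -11\right) \left(-10\right) = \left(3 + 11\right) \left(-10\right) = 14 \left(-10\right) = -140$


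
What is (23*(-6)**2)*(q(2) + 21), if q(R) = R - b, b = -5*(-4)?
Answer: 2484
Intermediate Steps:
b = 20
q(R) = -20 + R (q(R) = R - 1*20 = R - 20 = -20 + R)
(23*(-6)**2)*(q(2) + 21) = (23*(-6)**2)*((-20 + 2) + 21) = (23*36)*(-18 + 21) = 828*3 = 2484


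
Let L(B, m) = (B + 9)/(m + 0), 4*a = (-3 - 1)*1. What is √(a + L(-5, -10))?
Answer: I*√35/5 ≈ 1.1832*I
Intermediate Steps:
a = -1 (a = ((-3 - 1)*1)/4 = (-4*1)/4 = (¼)*(-4) = -1)
L(B, m) = (9 + B)/m
√(a + L(-5, -10)) = √(-1 + (9 - 5)/(-10)) = √(-1 - ⅒*4) = √(-1 - ⅖) = √(-7/5) = I*√35/5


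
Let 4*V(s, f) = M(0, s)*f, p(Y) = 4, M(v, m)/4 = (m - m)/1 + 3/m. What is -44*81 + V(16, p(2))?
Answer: -14253/4 ≈ -3563.3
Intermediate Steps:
M(v, m) = 12/m (M(v, m) = 4*((m - m)/1 + 3/m) = 4*(0*1 + 3/m) = 4*(0 + 3/m) = 4*(3/m) = 12/m)
V(s, f) = 3*f/s (V(s, f) = ((12/s)*f)/4 = (12*f/s)/4 = 3*f/s)
-44*81 + V(16, p(2)) = -44*81 + 3*4/16 = -3564 + 3*4*(1/16) = -3564 + 3/4 = -14253/4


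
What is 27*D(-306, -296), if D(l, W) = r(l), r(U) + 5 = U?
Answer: -8397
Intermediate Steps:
r(U) = -5 + U
D(l, W) = -5 + l
27*D(-306, -296) = 27*(-5 - 306) = 27*(-311) = -8397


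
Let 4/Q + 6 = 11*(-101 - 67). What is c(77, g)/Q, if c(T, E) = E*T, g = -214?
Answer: 7637553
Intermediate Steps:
Q = -2/927 (Q = 4/(-6 + 11*(-101 - 67)) = 4/(-6 + 11*(-168)) = 4/(-6 - 1848) = 4/(-1854) = 4*(-1/1854) = -2/927 ≈ -0.0021575)
c(77, g)/Q = (-214*77)/(-2/927) = -16478*(-927/2) = 7637553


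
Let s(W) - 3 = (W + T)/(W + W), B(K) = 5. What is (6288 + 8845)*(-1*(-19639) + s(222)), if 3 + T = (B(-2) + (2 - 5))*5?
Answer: 3567002293/12 ≈ 2.9725e+8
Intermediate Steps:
T = 7 (T = -3 + (5 + (2 - 5))*5 = -3 + (5 - 3)*5 = -3 + 2*5 = -3 + 10 = 7)
s(W) = 3 + (7 + W)/(2*W) (s(W) = 3 + (W + 7)/(W + W) = 3 + (7 + W)/((2*W)) = 3 + (7 + W)*(1/(2*W)) = 3 + (7 + W)/(2*W))
(6288 + 8845)*(-1*(-19639) + s(222)) = (6288 + 8845)*(-1*(-19639) + (7/2)*(1 + 222)/222) = 15133*(19639 + (7/2)*(1/222)*223) = 15133*(19639 + 1561/444) = 15133*(8721277/444) = 3567002293/12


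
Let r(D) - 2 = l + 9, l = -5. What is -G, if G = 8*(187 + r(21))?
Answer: -1544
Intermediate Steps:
r(D) = 6 (r(D) = 2 + (-5 + 9) = 2 + 4 = 6)
G = 1544 (G = 8*(187 + 6) = 8*193 = 1544)
-G = -1*1544 = -1544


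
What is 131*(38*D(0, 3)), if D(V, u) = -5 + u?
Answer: -9956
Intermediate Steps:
131*(38*D(0, 3)) = 131*(38*(-5 + 3)) = 131*(38*(-2)) = 131*(-76) = -9956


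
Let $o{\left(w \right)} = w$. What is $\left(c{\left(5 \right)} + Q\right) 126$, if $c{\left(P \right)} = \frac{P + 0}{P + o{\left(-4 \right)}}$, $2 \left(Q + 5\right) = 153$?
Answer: $9639$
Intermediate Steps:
$Q = \frac{143}{2}$ ($Q = -5 + \frac{1}{2} \cdot 153 = -5 + \frac{153}{2} = \frac{143}{2} \approx 71.5$)
$c{\left(P \right)} = \frac{P}{-4 + P}$ ($c{\left(P \right)} = \frac{P + 0}{P - 4} = \frac{P}{-4 + P}$)
$\left(c{\left(5 \right)} + Q\right) 126 = \left(\frac{5}{-4 + 5} + \frac{143}{2}\right) 126 = \left(\frac{5}{1} + \frac{143}{2}\right) 126 = \left(5 \cdot 1 + \frac{143}{2}\right) 126 = \left(5 + \frac{143}{2}\right) 126 = \frac{153}{2} \cdot 126 = 9639$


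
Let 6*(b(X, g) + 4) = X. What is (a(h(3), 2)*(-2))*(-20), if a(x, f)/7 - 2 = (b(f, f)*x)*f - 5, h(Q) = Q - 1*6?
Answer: 5320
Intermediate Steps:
b(X, g) = -4 + X/6
h(Q) = -6 + Q (h(Q) = Q - 6 = -6 + Q)
a(x, f) = -21 + 7*f*x*(-4 + f/6) (a(x, f) = 14 + 7*(((-4 + f/6)*x)*f - 5) = 14 + 7*((x*(-4 + f/6))*f - 5) = 14 + 7*(f*x*(-4 + f/6) - 5) = 14 + 7*(-5 + f*x*(-4 + f/6)) = 14 + (-35 + 7*f*x*(-4 + f/6)) = -21 + 7*f*x*(-4 + f/6))
(a(h(3), 2)*(-2))*(-20) = ((-21 + (7/6)*2*(-6 + 3)*(-24 + 2))*(-2))*(-20) = ((-21 + (7/6)*2*(-3)*(-22))*(-2))*(-20) = ((-21 + 154)*(-2))*(-20) = (133*(-2))*(-20) = -266*(-20) = 5320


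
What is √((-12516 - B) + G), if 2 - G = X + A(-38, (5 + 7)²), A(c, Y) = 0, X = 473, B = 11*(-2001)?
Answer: 8*√141 ≈ 94.995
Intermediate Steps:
B = -22011
G = -471 (G = 2 - (473 + 0) = 2 - 1*473 = 2 - 473 = -471)
√((-12516 - B) + G) = √((-12516 - 1*(-22011)) - 471) = √((-12516 + 22011) - 471) = √(9495 - 471) = √9024 = 8*√141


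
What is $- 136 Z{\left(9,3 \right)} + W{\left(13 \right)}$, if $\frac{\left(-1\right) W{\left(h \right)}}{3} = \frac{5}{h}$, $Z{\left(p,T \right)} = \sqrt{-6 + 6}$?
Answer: $- \frac{15}{13} \approx -1.1538$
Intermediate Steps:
$Z{\left(p,T \right)} = 0$ ($Z{\left(p,T \right)} = \sqrt{0} = 0$)
$W{\left(h \right)} = - \frac{15}{h}$ ($W{\left(h \right)} = - 3 \frac{5}{h} = - \frac{15}{h}$)
$- 136 Z{\left(9,3 \right)} + W{\left(13 \right)} = \left(-136\right) 0 - \frac{15}{13} = 0 - \frac{15}{13} = - \frac{15}{13}$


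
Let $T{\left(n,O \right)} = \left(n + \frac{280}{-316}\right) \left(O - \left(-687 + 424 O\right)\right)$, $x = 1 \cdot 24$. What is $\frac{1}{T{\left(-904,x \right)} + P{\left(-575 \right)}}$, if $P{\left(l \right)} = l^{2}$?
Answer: $\frac{79}{702734365} \approx 1.1242 \cdot 10^{-7}$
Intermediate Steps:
$x = 24$
$T{\left(n,O \right)} = \left(687 - 423 O\right) \left(- \frac{70}{79} + n\right)$ ($T{\left(n,O \right)} = \left(n + 280 \left(- \frac{1}{316}\right)\right) \left(O - \left(-687 + 424 O\right)\right) = \left(n - \frac{70}{79}\right) \left(687 - 423 O\right) = \left(- \frac{70}{79} + n\right) \left(687 - 423 O\right) = \left(687 - 423 O\right) \left(- \frac{70}{79} + n\right)$)
$\frac{1}{T{\left(-904,x \right)} + P{\left(-575 \right)}} = \frac{1}{\left(- \frac{48090}{79} + 687 \left(-904\right) + \frac{29610}{79} \cdot 24 - 10152 \left(-904\right)\right) + \left(-575\right)^{2}} = \frac{1}{\left(- \frac{48090}{79} - 621048 + \frac{710640}{79} + 9177408\right) + 330625} = \frac{1}{\frac{676614990}{79} + 330625} = \frac{1}{\frac{702734365}{79}} = \frac{79}{702734365}$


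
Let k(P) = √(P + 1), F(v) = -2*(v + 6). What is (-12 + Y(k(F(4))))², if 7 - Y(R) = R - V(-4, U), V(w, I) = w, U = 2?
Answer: (9 + I*√19)² ≈ 62.0 + 78.46*I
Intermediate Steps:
F(v) = -12 - 2*v (F(v) = -2*(6 + v) = -12 - 2*v)
k(P) = √(1 + P)
Y(R) = 3 - R (Y(R) = 7 - (R - 1*(-4)) = 7 - (R + 4) = 7 - (4 + R) = 7 + (-4 - R) = 3 - R)
(-12 + Y(k(F(4))))² = (-12 + (3 - √(1 + (-12 - 2*4))))² = (-12 + (3 - √(1 + (-12 - 8))))² = (-12 + (3 - √(1 - 20)))² = (-12 + (3 - √(-19)))² = (-12 + (3 - I*√19))² = (-9 - I*√19)²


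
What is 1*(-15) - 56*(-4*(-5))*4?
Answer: -4495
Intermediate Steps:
1*(-15) - 56*(-4*(-5))*4 = -15 - 1120*4 = -15 - 56*80 = -15 - 4480 = -4495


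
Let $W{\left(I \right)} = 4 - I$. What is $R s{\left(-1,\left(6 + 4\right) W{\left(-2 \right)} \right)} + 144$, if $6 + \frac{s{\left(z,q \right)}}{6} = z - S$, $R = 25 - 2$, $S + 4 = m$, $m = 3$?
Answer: $-684$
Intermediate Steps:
$S = -1$ ($S = -4 + 3 = -1$)
$R = 23$
$s{\left(z,q \right)} = -30 + 6 z$ ($s{\left(z,q \right)} = -36 + 6 \left(z - -1\right) = -36 + 6 \left(z + 1\right) = -36 + 6 \left(1 + z\right) = -36 + \left(6 + 6 z\right) = -30 + 6 z$)
$R s{\left(-1,\left(6 + 4\right) W{\left(-2 \right)} \right)} + 144 = 23 \left(-30 + 6 \left(-1\right)\right) + 144 = 23 \left(-30 - 6\right) + 144 = 23 \left(-36\right) + 144 = -828 + 144 = -684$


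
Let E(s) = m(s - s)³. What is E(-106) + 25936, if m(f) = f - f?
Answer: 25936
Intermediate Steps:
m(f) = 0
E(s) = 0 (E(s) = 0³ = 0)
E(-106) + 25936 = 0 + 25936 = 25936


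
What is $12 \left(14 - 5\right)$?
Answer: $108$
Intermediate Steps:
$12 \left(14 - 5\right) = 12 \cdot 9 = 108$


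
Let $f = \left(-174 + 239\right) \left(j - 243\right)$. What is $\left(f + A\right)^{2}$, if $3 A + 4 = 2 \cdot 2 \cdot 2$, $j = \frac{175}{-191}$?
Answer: $\frac{82517166538816}{328329} \approx 2.5132 \cdot 10^{8}$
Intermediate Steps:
$j = - \frac{175}{191}$ ($j = 175 \left(- \frac{1}{191}\right) = - \frac{175}{191} \approx -0.91623$)
$A = \frac{4}{3}$ ($A = - \frac{4}{3} + \frac{2 \cdot 2 \cdot 2}{3} = - \frac{4}{3} + \frac{4 \cdot 2}{3} = - \frac{4}{3} + \frac{1}{3} \cdot 8 = - \frac{4}{3} + \frac{8}{3} = \frac{4}{3} \approx 1.3333$)
$f = - \frac{3028220}{191}$ ($f = \left(-174 + 239\right) \left(- \frac{175}{191} - 243\right) = 65 \left(- \frac{46588}{191}\right) = - \frac{3028220}{191} \approx -15855.0$)
$\left(f + A\right)^{2} = \left(- \frac{3028220}{191} + \frac{4}{3}\right)^{2} = \left(- \frac{9083896}{573}\right)^{2} = \frac{82517166538816}{328329}$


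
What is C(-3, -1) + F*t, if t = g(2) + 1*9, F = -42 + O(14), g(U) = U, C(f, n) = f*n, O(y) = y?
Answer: -305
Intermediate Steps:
F = -28 (F = -42 + 14 = -28)
t = 11 (t = 2 + 1*9 = 2 + 9 = 11)
C(-3, -1) + F*t = -3*(-1) - 28*11 = 3 - 308 = -305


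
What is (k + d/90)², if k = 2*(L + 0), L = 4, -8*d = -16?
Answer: 130321/2025 ≈ 64.356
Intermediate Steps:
d = 2 (d = -⅛*(-16) = 2)
k = 8 (k = 2*(4 + 0) = 2*4 = 8)
(k + d/90)² = (8 + 2/90)² = (8 + 2*(1/90))² = (8 + 1/45)² = (361/45)² = 130321/2025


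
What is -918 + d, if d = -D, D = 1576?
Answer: -2494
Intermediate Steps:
d = -1576 (d = -1*1576 = -1576)
-918 + d = -918 - 1576 = -2494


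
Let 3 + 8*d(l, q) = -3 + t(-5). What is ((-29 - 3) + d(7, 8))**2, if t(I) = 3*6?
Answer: 3721/4 ≈ 930.25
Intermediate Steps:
t(I) = 18
d(l, q) = 3/2 (d(l, q) = -3/8 + (-3 + 18)/8 = -3/8 + (1/8)*15 = -3/8 + 15/8 = 3/2)
((-29 - 3) + d(7, 8))**2 = ((-29 - 3) + 3/2)**2 = (-32 + 3/2)**2 = (-61/2)**2 = 3721/4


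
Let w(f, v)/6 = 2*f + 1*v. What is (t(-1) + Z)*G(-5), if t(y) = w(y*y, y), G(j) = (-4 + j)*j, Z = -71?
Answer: -2925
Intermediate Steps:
w(f, v) = 6*v + 12*f (w(f, v) = 6*(2*f + 1*v) = 6*(2*f + v) = 6*(v + 2*f) = 6*v + 12*f)
G(j) = j*(-4 + j)
t(y) = 6*y + 12*y**2 (t(y) = 6*y + 12*(y*y) = 6*y + 12*y**2)
(t(-1) + Z)*G(-5) = (6*(-1)*(1 + 2*(-1)) - 71)*(-5*(-4 - 5)) = (6*(-1)*(1 - 2) - 71)*(-5*(-9)) = (6*(-1)*(-1) - 71)*45 = (6 - 71)*45 = -65*45 = -2925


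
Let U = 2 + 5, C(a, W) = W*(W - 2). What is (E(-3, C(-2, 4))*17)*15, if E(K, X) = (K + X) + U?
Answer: 3060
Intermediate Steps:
C(a, W) = W*(-2 + W)
U = 7
E(K, X) = 7 + K + X (E(K, X) = (K + X) + 7 = 7 + K + X)
(E(-3, C(-2, 4))*17)*15 = ((7 - 3 + 4*(-2 + 4))*17)*15 = ((7 - 3 + 4*2)*17)*15 = ((7 - 3 + 8)*17)*15 = (12*17)*15 = 204*15 = 3060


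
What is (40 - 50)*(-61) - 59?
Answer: 551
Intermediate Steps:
(40 - 50)*(-61) - 59 = -10*(-61) - 59 = 610 - 59 = 551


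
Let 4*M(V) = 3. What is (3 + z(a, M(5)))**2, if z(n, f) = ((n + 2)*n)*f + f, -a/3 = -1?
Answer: 225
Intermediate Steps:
a = 3 (a = -3*(-1) = 3)
M(V) = 3/4 (M(V) = (1/4)*3 = 3/4)
z(n, f) = f + f*n*(2 + n) (z(n, f) = ((2 + n)*n)*f + f = (n*(2 + n))*f + f = f*n*(2 + n) + f = f + f*n*(2 + n))
(3 + z(a, M(5)))**2 = (3 + 3*(1 + 3**2 + 2*3)/4)**2 = (3 + 3*(1 + 9 + 6)/4)**2 = (3 + (3/4)*16)**2 = (3 + 12)**2 = 15**2 = 225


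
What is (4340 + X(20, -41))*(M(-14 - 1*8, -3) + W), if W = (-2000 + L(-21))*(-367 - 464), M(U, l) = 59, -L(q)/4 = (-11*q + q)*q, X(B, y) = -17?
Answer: -56185084263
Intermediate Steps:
L(q) = 40*q² (L(q) = -4*(-11*q + q)*q = -4*(-10*q)*q = -(-40)*q² = 40*q²)
W = -12996840 (W = (-2000 + 40*(-21)²)*(-367 - 464) = (-2000 + 40*441)*(-831) = (-2000 + 17640)*(-831) = 15640*(-831) = -12996840)
(4340 + X(20, -41))*(M(-14 - 1*8, -3) + W) = (4340 - 17)*(59 - 12996840) = 4323*(-12996781) = -56185084263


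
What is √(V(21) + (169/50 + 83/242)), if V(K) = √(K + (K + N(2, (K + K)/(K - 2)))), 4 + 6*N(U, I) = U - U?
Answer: √(101358 + 18150*√93)/165 ≈ 3.1862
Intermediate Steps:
N(U, I) = -⅔ (N(U, I) = -⅔ + (U - U)/6 = -⅔ + (⅙)*0 = -⅔ + 0 = -⅔)
V(K) = √(-⅔ + 2*K) (V(K) = √(K + (K - ⅔)) = √(K + (-⅔ + K)) = √(-⅔ + 2*K))
√(V(21) + (169/50 + 83/242)) = √(√(-6 + 18*21)/3 + (169/50 + 83/242)) = √(√(-6 + 378)/3 + (169*(1/50) + 83*(1/242))) = √(√372/3 + (169/50 + 83/242)) = √((2*√93)/3 + 11262/3025) = √(2*√93/3 + 11262/3025) = √(11262/3025 + 2*√93/3)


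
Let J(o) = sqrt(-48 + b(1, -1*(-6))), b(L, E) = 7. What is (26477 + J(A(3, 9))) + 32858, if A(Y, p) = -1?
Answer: 59335 + I*sqrt(41) ≈ 59335.0 + 6.4031*I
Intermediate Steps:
J(o) = I*sqrt(41) (J(o) = sqrt(-48 + 7) = sqrt(-41) = I*sqrt(41))
(26477 + J(A(3, 9))) + 32858 = (26477 + I*sqrt(41)) + 32858 = 59335 + I*sqrt(41)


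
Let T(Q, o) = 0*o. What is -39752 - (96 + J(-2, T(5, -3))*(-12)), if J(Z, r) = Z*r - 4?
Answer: -39896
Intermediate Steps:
T(Q, o) = 0
J(Z, r) = -4 + Z*r
-39752 - (96 + J(-2, T(5, -3))*(-12)) = -39752 - (96 + (-4 - 2*0)*(-12)) = -39752 - (96 + (-4 + 0)*(-12)) = -39752 - (96 - 4*(-12)) = -39752 - (96 + 48) = -39752 - 1*144 = -39752 - 144 = -39896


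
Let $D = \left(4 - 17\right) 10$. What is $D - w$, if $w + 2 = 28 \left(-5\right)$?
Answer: $12$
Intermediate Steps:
$w = -142$ ($w = -2 + 28 \left(-5\right) = -2 - 140 = -142$)
$D = -130$ ($D = \left(-13\right) 10 = -130$)
$D - w = -130 - -142 = -130 + 142 = 12$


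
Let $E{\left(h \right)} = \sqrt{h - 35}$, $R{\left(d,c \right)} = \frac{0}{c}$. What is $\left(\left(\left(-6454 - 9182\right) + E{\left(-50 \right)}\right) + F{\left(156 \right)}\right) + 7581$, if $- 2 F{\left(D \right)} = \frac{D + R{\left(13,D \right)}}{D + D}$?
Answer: $- \frac{32221}{4} + i \sqrt{85} \approx -8055.3 + 9.2195 i$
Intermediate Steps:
$R{\left(d,c \right)} = 0$
$E{\left(h \right)} = \sqrt{-35 + h}$
$F{\left(D \right)} = - \frac{1}{4}$ ($F{\left(D \right)} = - \frac{\left(D + 0\right) \frac{1}{D + D}}{2} = - \frac{D \frac{1}{2 D}}{2} = \left(- \frac{1}{2}\right) \frac{1}{2} = - \frac{1}{4}$)
$\left(\left(\left(-6454 - 9182\right) + E{\left(-50 \right)}\right) + F{\left(156 \right)}\right) + 7581 = \left(\left(\left(-6454 - 9182\right) + \sqrt{-35 - 50}\right) - \frac{1}{4}\right) + 7581 = \left(\left(-15636 + \sqrt{-85}\right) - \frac{1}{4}\right) + 7581 = \left(\left(-15636 + i \sqrt{85}\right) - \frac{1}{4}\right) + 7581 = \left(- \frac{62545}{4} + i \sqrt{85}\right) + 7581 = - \frac{32221}{4} + i \sqrt{85}$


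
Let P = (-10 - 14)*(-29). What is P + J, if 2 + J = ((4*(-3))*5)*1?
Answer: 634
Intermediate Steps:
P = 696 (P = -24*(-29) = 696)
J = -62 (J = -2 + ((4*(-3))*5)*1 = -2 - 12*5*1 = -2 - 60*1 = -2 - 60 = -62)
P + J = 696 - 62 = 634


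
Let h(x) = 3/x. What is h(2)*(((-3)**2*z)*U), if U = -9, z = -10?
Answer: 1215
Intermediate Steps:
h(2)*(((-3)**2*z)*U) = (3/2)*(((-3)**2*(-10))*(-9)) = (3*(1/2))*((9*(-10))*(-9)) = 3*(-90*(-9))/2 = (3/2)*810 = 1215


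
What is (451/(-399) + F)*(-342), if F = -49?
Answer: 120012/7 ≈ 17145.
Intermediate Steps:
(451/(-399) + F)*(-342) = (451/(-399) - 49)*(-342) = (451*(-1/399) - 49)*(-342) = (-451/399 - 49)*(-342) = -20002/399*(-342) = 120012/7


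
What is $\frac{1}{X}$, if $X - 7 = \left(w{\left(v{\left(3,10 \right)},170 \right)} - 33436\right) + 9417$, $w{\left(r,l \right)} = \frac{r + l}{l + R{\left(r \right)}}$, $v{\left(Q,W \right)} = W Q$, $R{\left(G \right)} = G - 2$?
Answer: $- \frac{99}{2377088} \approx -4.1648 \cdot 10^{-5}$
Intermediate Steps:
$R{\left(G \right)} = -2 + G$ ($R{\left(G \right)} = G - 2 = -2 + G$)
$v{\left(Q,W \right)} = Q W$
$w{\left(r,l \right)} = \frac{l + r}{-2 + l + r}$ ($w{\left(r,l \right)} = \frac{r + l}{l + \left(-2 + r\right)} = \frac{l + r}{-2 + l + r}$)
$X = - \frac{2377088}{99}$ ($X = 7 + \left(\left(\frac{170 + 3 \cdot 10}{-2 + 170 + 3 \cdot 10} - 33436\right) + 9417\right) = 7 + \left(\left(\frac{170 + 30}{-2 + 170 + 30} - 33436\right) + 9417\right) = 7 + \left(\left(\frac{1}{198} \cdot 200 - 33436\right) + 9417\right) = 7 + \left(\left(\frac{100}{99} - 33436\right) + 9417\right) = 7 + \left(- \frac{3310064}{99} + 9417\right) = 7 - \frac{2377781}{99} = - \frac{2377088}{99} \approx -24011.0$)
$\frac{1}{X} = \frac{1}{- \frac{2377088}{99}} = - \frac{99}{2377088}$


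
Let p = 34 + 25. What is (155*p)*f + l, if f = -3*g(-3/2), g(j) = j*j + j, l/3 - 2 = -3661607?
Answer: -44021565/4 ≈ -1.1005e+7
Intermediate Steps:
l = -10984815 (l = 6 + 3*(-3661607) = 6 - 10984821 = -10984815)
p = 59
g(j) = j + j² (g(j) = j² + j = j + j²)
f = -9/4 (f = -3*(-3/2)*(1 - 3/2) = -3*(-3*½)*(1 - 3*½) = -(-9)*(1 - 3/2)/2 = -(-9)*(-1)/(2*2) = -3*¾ = -9/4 ≈ -2.2500)
(155*p)*f + l = (155*59)*(-9/4) - 10984815 = 9145*(-9/4) - 10984815 = -82305/4 - 10984815 = -44021565/4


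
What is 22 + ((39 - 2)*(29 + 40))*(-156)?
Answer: -398246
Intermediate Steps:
22 + ((39 - 2)*(29 + 40))*(-156) = 22 + (37*69)*(-156) = 22 + 2553*(-156) = 22 - 398268 = -398246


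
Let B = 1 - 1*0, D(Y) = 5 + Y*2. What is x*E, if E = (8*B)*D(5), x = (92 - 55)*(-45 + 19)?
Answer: -115440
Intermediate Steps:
D(Y) = 5 + 2*Y
B = 1 (B = 1 + 0 = 1)
x = -962 (x = 37*(-26) = -962)
E = 120 (E = (8*1)*(5 + 2*5) = 8*(5 + 10) = 8*15 = 120)
x*E = -962*120 = -115440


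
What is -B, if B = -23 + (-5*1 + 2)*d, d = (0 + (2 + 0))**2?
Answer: 35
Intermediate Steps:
d = 4 (d = (0 + 2)**2 = 2**2 = 4)
B = -35 (B = -23 + (-5*1 + 2)*4 = -23 + (-5 + 2)*4 = -23 - 3*4 = -23 - 12 = -35)
-B = -1*(-35) = 35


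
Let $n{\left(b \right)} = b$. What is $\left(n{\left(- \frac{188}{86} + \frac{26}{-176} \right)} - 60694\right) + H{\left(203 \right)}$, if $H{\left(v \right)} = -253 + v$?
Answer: $- \frac{229864127}{3784} \approx -60746.0$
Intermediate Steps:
$\left(n{\left(- \frac{188}{86} + \frac{26}{-176} \right)} - 60694\right) + H{\left(203 \right)} = \left(\left(- \frac{188}{86} + \frac{26}{-176}\right) - 60694\right) + \left(-253 + 203\right) = \left(\left(\left(-188\right) \frac{1}{86} + 26 \left(- \frac{1}{176}\right)\right) - 60694\right) - 50 = \left(\left(- \frac{94}{43} - \frac{13}{88}\right) - 60694\right) - 50 = \left(- \frac{8831}{3784} - 60694\right) - 50 = - \frac{229674927}{3784} - 50 = - \frac{229864127}{3784}$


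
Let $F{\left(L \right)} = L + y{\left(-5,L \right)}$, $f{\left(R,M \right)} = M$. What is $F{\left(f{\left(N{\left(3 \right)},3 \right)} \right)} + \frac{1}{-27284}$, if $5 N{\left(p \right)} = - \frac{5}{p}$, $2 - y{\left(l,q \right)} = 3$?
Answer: $\frac{54567}{27284} \approx 2.0$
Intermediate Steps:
$y{\left(l,q \right)} = -1$ ($y{\left(l,q \right)} = 2 - 3 = -1$)
$N{\left(p \right)} = - \frac{1}{p}$ ($N{\left(p \right)} = \frac{\left(-5\right) \frac{1}{p}}{5} = - \frac{1}{p}$)
$F{\left(L \right)} = -1 + L$ ($F{\left(L \right)} = L - 1 = -1 + L$)
$F{\left(f{\left(N{\left(3 \right)},3 \right)} \right)} + \frac{1}{-27284} = \left(-1 + 3\right) + \frac{1}{-27284} = 2 - \frac{1}{27284} = \frac{54567}{27284}$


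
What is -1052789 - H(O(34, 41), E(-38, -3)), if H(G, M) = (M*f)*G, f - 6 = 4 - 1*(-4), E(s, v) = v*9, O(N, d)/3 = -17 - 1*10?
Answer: -1083407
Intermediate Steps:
O(N, d) = -81 (O(N, d) = 3*(-17 - 1*10) = 3*(-17 - 10) = 3*(-27) = -81)
E(s, v) = 9*v
f = 14 (f = 6 + (4 - 1*(-4)) = 6 + (4 + 4) = 6 + 8 = 14)
H(G, M) = 14*G*M (H(G, M) = (M*14)*G = (14*M)*G = 14*G*M)
-1052789 - H(O(34, 41), E(-38, -3)) = -1052789 - 14*(-81)*9*(-3) = -1052789 - 14*(-81)*(-27) = -1052789 - 1*30618 = -1052789 - 30618 = -1083407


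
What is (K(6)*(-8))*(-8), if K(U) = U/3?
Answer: 128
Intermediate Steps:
K(U) = U/3 (K(U) = U*(1/3) = U/3)
(K(6)*(-8))*(-8) = (((1/3)*6)*(-8))*(-8) = (2*(-8))*(-8) = -16*(-8) = 128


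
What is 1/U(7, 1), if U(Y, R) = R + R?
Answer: ½ ≈ 0.50000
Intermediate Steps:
U(Y, R) = 2*R
1/U(7, 1) = 1/(2*1) = 1/2 = ½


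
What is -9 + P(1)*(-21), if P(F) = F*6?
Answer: -135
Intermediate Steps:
P(F) = 6*F
-9 + P(1)*(-21) = -9 + (6*1)*(-21) = -9 + 6*(-21) = -9 - 126 = -135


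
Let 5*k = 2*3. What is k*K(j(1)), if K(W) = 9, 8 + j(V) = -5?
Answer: 54/5 ≈ 10.800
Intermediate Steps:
j(V) = -13 (j(V) = -8 - 5 = -13)
k = 6/5 (k = (2*3)/5 = (⅕)*6 = 6/5 ≈ 1.2000)
k*K(j(1)) = (6/5)*9 = 54/5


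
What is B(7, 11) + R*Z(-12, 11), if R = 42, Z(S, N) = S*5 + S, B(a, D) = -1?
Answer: -3025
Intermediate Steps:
Z(S, N) = 6*S (Z(S, N) = 5*S + S = 6*S)
B(7, 11) + R*Z(-12, 11) = -1 + 42*(6*(-12)) = -1 + 42*(-72) = -1 - 3024 = -3025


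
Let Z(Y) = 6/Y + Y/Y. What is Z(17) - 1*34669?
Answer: -589350/17 ≈ -34668.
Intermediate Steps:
Z(Y) = 1 + 6/Y (Z(Y) = 6/Y + 1 = 1 + 6/Y)
Z(17) - 1*34669 = (6 + 17)/17 - 1*34669 = (1/17)*23 - 34669 = 23/17 - 34669 = -589350/17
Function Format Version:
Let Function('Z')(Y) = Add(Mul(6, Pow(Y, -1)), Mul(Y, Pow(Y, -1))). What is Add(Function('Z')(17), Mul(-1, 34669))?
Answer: Rational(-589350, 17) ≈ -34668.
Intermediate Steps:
Function('Z')(Y) = Add(1, Mul(6, Pow(Y, -1))) (Function('Z')(Y) = Add(Mul(6, Pow(Y, -1)), 1) = Add(1, Mul(6, Pow(Y, -1))))
Add(Function('Z')(17), Mul(-1, 34669)) = Add(Mul(Pow(17, -1), Add(6, 17)), Mul(-1, 34669)) = Add(Mul(Rational(1, 17), 23), -34669) = Add(Rational(23, 17), -34669) = Rational(-589350, 17)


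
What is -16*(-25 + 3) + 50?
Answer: 402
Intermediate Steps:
-16*(-25 + 3) + 50 = -16*(-22) + 50 = 352 + 50 = 402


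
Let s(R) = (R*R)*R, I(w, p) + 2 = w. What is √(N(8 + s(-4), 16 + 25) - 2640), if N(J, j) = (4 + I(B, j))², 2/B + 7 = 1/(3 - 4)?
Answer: I*√42191/4 ≈ 51.351*I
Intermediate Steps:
B = -¼ (B = 2/(-7 + 1/(3 - 4)) = 2/(-7 + 1/(-1)) = 2/(-7 - 1) = 2/(-8) = 2*(-⅛) = -¼ ≈ -0.25000)
I(w, p) = -2 + w
s(R) = R³ (s(R) = R²*R = R³)
N(J, j) = 49/16 (N(J, j) = (4 + (-2 - ¼))² = (4 - 9/4)² = (7/4)² = 49/16)
√(N(8 + s(-4), 16 + 25) - 2640) = √(49/16 - 2640) = √(-42191/16) = I*√42191/4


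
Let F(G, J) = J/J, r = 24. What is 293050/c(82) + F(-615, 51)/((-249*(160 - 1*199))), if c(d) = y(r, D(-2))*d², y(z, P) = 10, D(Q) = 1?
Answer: 284587579/65296764 ≈ 4.3584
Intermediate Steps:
F(G, J) = 1
c(d) = 10*d²
293050/c(82) + F(-615, 51)/((-249*(160 - 1*199))) = 293050/((10*82²)) + 1/(-249*(160 - 1*199)) = 293050/((10*6724)) + 1/(-249*(160 - 199)) = 293050/67240 + 1/(-249*(-39)) = 293050*(1/67240) + 1/9711 = 29305/6724 + 1*(1/9711) = 29305/6724 + 1/9711 = 284587579/65296764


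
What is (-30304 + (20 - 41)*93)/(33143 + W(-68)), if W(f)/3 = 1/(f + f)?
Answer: -4386952/4507445 ≈ -0.97327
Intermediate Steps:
W(f) = 3/(2*f) (W(f) = 3/(f + f) = 3/((2*f)) = 3*(1/(2*f)) = 3/(2*f))
(-30304 + (20 - 41)*93)/(33143 + W(-68)) = (-30304 + (20 - 41)*93)/(33143 + (3/2)/(-68)) = (-30304 - 21*93)/(33143 + (3/2)*(-1/68)) = (-30304 - 1953)/(33143 - 3/136) = -32257/4507445/136 = -32257*136/4507445 = -4386952/4507445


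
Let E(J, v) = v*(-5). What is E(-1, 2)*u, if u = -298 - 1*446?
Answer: 7440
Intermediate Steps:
E(J, v) = -5*v
u = -744 (u = -298 - 446 = -744)
E(-1, 2)*u = -5*2*(-744) = -10*(-744) = 7440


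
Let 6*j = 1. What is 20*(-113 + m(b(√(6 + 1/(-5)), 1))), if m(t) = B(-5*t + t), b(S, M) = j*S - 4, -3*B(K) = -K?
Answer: -6460/3 - 8*√145/9 ≈ -2164.0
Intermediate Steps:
j = ⅙ (j = (⅙)*1 = ⅙ ≈ 0.16667)
B(K) = K/3 (B(K) = -(-1)*K/3 = K/3)
b(S, M) = -4 + S/6 (b(S, M) = S/6 - 4 = -4 + S/6)
m(t) = -4*t/3 (m(t) = (-5*t + t)/3 = (-4*t)/3 = -4*t/3)
20*(-113 + m(b(√(6 + 1/(-5)), 1))) = 20*(-113 - 4*(-4 + √(6 + 1/(-5))/6)/3) = 20*(-113 - 4*(-4 + √(6 - ⅕)/6)/3) = 20*(-113 - 4*(-4 + √(29/5)/6)/3) = 20*(-113 - 4*(-4 + (√145/5)/6)/3) = 20*(-113 - 4*(-4 + √145/30)/3) = 20*(-113 + (16/3 - 2*√145/45)) = 20*(-323/3 - 2*√145/45) = -6460/3 - 8*√145/9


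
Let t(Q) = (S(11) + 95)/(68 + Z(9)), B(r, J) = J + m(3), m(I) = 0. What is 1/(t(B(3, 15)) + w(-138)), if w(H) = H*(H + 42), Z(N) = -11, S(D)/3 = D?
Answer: 57/755264 ≈ 7.5470e-5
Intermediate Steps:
S(D) = 3*D
B(r, J) = J (B(r, J) = J + 0 = J)
w(H) = H*(42 + H)
t(Q) = 128/57 (t(Q) = (3*11 + 95)/(68 - 11) = (33 + 95)/57 = 128*(1/57) = 128/57)
1/(t(B(3, 15)) + w(-138)) = 1/(128/57 - 138*(42 - 138)) = 1/(128/57 - 138*(-96)) = 1/(128/57 + 13248) = 1/(755264/57) = 57/755264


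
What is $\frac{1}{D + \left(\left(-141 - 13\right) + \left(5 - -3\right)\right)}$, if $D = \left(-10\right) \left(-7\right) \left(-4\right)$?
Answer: $- \frac{1}{426} \approx -0.0023474$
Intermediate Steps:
$D = -280$ ($D = 70 \left(-4\right) = -280$)
$\frac{1}{D + \left(\left(-141 - 13\right) + \left(5 - -3\right)\right)} = \frac{1}{-280 + \left(\left(-141 - 13\right) + \left(5 - -3\right)\right)} = \frac{1}{-280 + \left(-154 + \left(5 + 3\right)\right)} = \frac{1}{-280 + \left(-154 + 8\right)} = \frac{1}{-280 - 146} = \frac{1}{-426} = - \frac{1}{426}$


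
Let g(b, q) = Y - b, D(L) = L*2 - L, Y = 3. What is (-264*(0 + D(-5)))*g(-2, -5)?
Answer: 6600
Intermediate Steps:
D(L) = L (D(L) = 2*L - L = L)
g(b, q) = 3 - b
(-264*(0 + D(-5)))*g(-2, -5) = (-264*(0 - 5))*(3 - 1*(-2)) = (-264*(-5))*(3 + 2) = -66*(-20)*5 = 1320*5 = 6600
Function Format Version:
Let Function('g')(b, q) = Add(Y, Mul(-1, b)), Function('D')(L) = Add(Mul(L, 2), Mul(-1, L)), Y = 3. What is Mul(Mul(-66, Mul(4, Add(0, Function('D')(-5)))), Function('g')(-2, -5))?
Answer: 6600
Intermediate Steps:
Function('D')(L) = L (Function('D')(L) = Add(Mul(2, L), Mul(-1, L)) = L)
Function('g')(b, q) = Add(3, Mul(-1, b))
Mul(Mul(-66, Mul(4, Add(0, Function('D')(-5)))), Function('g')(-2, -5)) = Mul(Mul(-66, Mul(4, Add(0, -5))), Add(3, Mul(-1, -2))) = Mul(Mul(-66, Mul(4, -5)), Add(3, 2)) = Mul(Mul(-66, -20), 5) = Mul(1320, 5) = 6600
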